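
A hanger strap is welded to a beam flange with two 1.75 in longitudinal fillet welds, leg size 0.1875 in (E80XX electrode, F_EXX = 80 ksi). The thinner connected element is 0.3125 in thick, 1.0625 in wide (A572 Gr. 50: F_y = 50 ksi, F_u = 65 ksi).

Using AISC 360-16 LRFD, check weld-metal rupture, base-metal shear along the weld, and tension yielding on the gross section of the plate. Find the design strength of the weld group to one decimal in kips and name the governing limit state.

Weld metal: throat = 0.707×0.1875 = 0.13256 in, L = 2×1.75 = 3.5 in. φR_n = 0.75 × 0.6 × 80 × 0.13256 × 3.5 = 16.7 kips.
Base metal shear (0.3125 in plate): yield φR_n = 1.0×0.6×50×0.3125×3.5 = 32.8 kips; rupture φR_n = 0.75×0.6×65×0.3125×3.5 = 32.0 kips; take 32.0 kips (rupture).
Tension yield (gross): A_g = 1.0625×0.3125 = 0.33203 in². φR_n = 0.90 × 50 × 0.33203 = 14.9 kips.
Governing: min(16.7, 32.0, 14.9) = 14.9 kips → gross-section yield.

14.9 kips (gross-section yield governs)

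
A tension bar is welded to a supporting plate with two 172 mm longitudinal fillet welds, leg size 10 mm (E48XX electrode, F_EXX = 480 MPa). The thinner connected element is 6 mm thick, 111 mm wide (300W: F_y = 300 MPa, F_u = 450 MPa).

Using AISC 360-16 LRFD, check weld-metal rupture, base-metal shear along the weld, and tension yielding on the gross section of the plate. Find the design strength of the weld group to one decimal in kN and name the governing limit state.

Weld metal: throat = 0.707×10 = 7.07 mm, L = 2×172 = 344 mm. φR_n = 0.75 × 0.6 × 480 × 7.07 × 344 = 525.3 kN.
Base metal shear (6 mm plate): yield φR_n = 1.0×0.6×300×6×344 = 371.5 kN; rupture φR_n = 0.75×0.6×450×6×344 = 418.0 kN; take 371.5 kN (yield).
Tension yield (gross): A_g = 111×6 = 666 mm². φR_n = 0.90 × 300 × 666 = 179.8 kN.
Governing: min(525.3, 371.5, 179.8) = 179.8 kN → gross-section yield.

179.8 kN (gross-section yield governs)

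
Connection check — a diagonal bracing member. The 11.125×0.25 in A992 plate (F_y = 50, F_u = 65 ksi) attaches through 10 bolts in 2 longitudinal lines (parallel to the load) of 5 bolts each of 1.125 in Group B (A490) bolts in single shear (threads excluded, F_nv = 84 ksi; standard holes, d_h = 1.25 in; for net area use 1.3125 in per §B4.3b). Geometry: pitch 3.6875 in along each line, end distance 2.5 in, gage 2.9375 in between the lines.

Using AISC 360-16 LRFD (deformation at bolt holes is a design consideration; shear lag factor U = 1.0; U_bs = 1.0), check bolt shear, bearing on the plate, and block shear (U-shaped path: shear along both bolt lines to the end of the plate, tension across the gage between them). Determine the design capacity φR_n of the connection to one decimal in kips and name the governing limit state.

185.7 kips (block shear governs)

Bolt shear: A_b = π(1.125)²/4 = 0.99402 in². φR_n = 0.75 × 84 × 0.99402 × 10 × 1 = 626.2 kips.
Bearing (0.25 in plate, F_u = 65 ksi): end bolts L_c = 2.5 − 1.25/2 = 1.875, R_n = min(1.2×1.875×0.25×65, 2.4×1.125×0.25×65) = 36.563 kips/bolt; interior L_c = 3.6875 − 1.25 = 2.4375, R_n = 43.875 kips/bolt. φR_n = 0.75 × (2×36.563 + 8×43.875) = 318.1 kips.
Block shear: shear path 2×[2.5+4×3.6875] = 2×17.25 in, A_gv = 8.625, A_nv = 2×(17.25 − 4.5×1.3125)×0.25 = 5.6719 in²; tension across gage: (2.9375 − 1×1.3125)×0.25 = 0.40625 in². R_n = min(0.6×65×5.6719, 0.6×50×8.625) + 1.0×65×0.40625 = min(221.2, 258.75) + 26.406 = 247.61 kips. φR_n = 0.75 × 247.61 = 185.7 kips.
Governing: min(626.2, 318.1, 185.7) = 185.7 kips → block shear.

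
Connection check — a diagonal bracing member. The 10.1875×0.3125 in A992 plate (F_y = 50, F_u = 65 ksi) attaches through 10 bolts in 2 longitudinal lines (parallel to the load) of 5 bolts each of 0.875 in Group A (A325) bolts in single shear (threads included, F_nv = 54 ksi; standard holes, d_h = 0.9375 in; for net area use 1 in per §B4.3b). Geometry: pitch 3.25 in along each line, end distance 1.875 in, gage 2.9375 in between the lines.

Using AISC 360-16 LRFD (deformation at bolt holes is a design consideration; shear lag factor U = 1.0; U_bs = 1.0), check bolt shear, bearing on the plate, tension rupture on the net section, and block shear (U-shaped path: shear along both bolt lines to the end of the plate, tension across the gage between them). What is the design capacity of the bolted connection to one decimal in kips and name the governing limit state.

Bolt shear: A_b = π(0.875)²/4 = 0.60132 in². φR_n = 0.75 × 54 × 0.60132 × 10 × 1 = 243.5 kips.
Bearing (0.3125 in plate, F_u = 65 ksi): end bolts L_c = 1.875 − 0.9375/2 = 1.40625, R_n = min(1.2×1.40625×0.3125×65, 2.4×0.875×0.3125×65) = 34.277 kips/bolt; interior L_c = 3.25 − 0.9375 = 2.3125, R_n = 42.656 kips/bolt. φR_n = 0.75 × (2×34.277 + 8×42.656) = 307.4 kips.
Tension rupture (net): A_n = (10.1875 − 2×1)×0.3125 = 2.5586 in² (U = 1.0, A_e = A_n). φR_n = 0.75 × 65 × 2.5586 = 124.7 kips.
Block shear: shear path 2×[1.875+4×3.25] = 2×14.875 in, A_gv = 9.2969, A_nv = 2×(14.875 − 4.5×1)×0.3125 = 6.4844 in²; tension across gage: (2.9375 − 1×1)×0.3125 = 0.60547 in². R_n = min(0.6×65×6.4844, 0.6×50×9.2969) + 1.0×65×0.60547 = min(252.89, 278.91) + 39.356 = 292.25 kips. φR_n = 0.75 × 292.25 = 219.2 kips.
Governing: min(243.5, 307.4, 124.7, 219.2) = 124.7 kips → net-section rupture.

124.7 kips (net-section rupture governs)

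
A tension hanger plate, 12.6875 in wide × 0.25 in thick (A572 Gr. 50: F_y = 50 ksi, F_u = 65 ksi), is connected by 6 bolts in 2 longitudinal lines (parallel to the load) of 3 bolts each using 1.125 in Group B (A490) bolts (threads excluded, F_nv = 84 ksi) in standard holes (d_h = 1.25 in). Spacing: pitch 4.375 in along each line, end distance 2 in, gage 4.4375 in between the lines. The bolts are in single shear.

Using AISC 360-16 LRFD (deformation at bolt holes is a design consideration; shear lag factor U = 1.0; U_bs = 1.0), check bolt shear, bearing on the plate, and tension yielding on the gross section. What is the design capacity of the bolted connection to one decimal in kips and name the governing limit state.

142.7 kips (gross-section yield governs)

Bolt shear: A_b = π(1.125)²/4 = 0.99402 in². φR_n = 0.75 × 84 × 0.99402 × 6 × 1 = 375.7 kips.
Bearing (0.25 in plate, F_u = 65 ksi): end bolts L_c = 2 − 1.25/2 = 1.375, R_n = min(1.2×1.375×0.25×65, 2.4×1.125×0.25×65) = 26.813 kips/bolt; interior L_c = 4.375 − 1.25 = 3.125, R_n = 43.875 kips/bolt. φR_n = 0.75 × (2×26.813 + 4×43.875) = 171.8 kips.
Tension yield (gross): A_g = 12.6875×0.25 = 3.1719 in². φR_n = 0.90 × 50 × 3.1719 = 142.7 kips.
Governing: min(375.7, 171.8, 142.7) = 142.7 kips → gross-section yield.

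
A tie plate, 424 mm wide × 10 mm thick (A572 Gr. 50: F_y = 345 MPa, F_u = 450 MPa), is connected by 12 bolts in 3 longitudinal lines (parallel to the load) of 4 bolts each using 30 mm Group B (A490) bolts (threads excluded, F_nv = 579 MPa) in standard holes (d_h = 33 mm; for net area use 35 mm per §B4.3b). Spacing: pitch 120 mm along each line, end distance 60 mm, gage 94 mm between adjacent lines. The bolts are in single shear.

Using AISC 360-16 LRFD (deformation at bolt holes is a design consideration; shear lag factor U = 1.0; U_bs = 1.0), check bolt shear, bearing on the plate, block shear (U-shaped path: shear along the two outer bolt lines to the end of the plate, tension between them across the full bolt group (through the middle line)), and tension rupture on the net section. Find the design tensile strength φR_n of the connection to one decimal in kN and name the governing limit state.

1076.6 kN (net-section rupture governs)

Bolt shear: A_b = π(30)²/4 = 706.86 mm². φR_n = 0.75 × 579 × 706.86 × 12 × 1 = 3683.4 kN.
Bearing (10 mm plate, F_u = 450 MPa): end bolts L_c = 60 − 33/2 = 43.5, R_n = min(1.2×43.5×10×450, 2.4×30×10×450) = 234.9 kN/bolt; interior L_c = 120 − 33 = 87, R_n = 324 kN/bolt. φR_n = 0.75 × (3×234.9 + 9×324) = 2715.5 kN.
Block shear: shear path 2×[60+3×120] = 2×420 mm, A_gv = 8400, A_nv = 2×(420 − 3.5×35)×10 = 5950 mm²; tension across gage: (188 − 2×35)×10 = 1180 mm². R_n = min(0.6×450×5950, 0.6×345×8400) + 1.0×450×1180 = min(1606.5, 1738.8) + 531 = 2137.5 kN. φR_n = 0.75 × 2137.5 = 1603.1 kN.
Tension rupture (net): A_n = (424 − 3×35)×10 = 3190 mm² (U = 1.0, A_e = A_n). φR_n = 0.75 × 450 × 3190 = 1076.6 kN.
Governing: min(3683.4, 2715.5, 1603.1, 1076.6) = 1076.6 kN → net-section rupture.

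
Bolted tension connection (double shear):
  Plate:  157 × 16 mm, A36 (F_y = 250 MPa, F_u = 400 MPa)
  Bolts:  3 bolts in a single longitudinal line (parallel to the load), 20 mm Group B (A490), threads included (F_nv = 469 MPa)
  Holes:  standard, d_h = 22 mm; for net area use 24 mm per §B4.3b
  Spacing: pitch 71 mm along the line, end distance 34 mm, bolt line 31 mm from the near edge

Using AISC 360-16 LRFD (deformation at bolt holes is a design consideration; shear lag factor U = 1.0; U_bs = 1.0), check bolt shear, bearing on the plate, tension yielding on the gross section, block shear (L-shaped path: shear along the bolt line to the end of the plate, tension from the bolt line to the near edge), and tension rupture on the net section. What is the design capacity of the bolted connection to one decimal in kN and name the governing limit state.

Bolt shear: A_b = π(20)²/4 = 314.16 mm². φR_n = 0.75 × 469 × 314.16 × 3 × 2 = 663.0 kN.
Bearing (16 mm plate, F_u = 400 MPa): end bolts L_c = 34 − 22/2 = 23, R_n = min(1.2×23×16×400, 2.4×20×16×400) = 176.64 kN/bolt; interior L_c = 71 − 22 = 49, R_n = 307.2 kN/bolt. φR_n = 0.75 × (1×176.64 + 2×307.2) = 593.3 kN.
Tension yield (gross): A_g = 157×16 = 2512 mm². φR_n = 0.90 × 250 × 2512 = 565.2 kN.
Block shear: shear path 1×[34+2×71] = 1×176 mm, A_gv = 2816, A_nv = 1×(176 − 2.5×24)×16 = 1856 mm²; tension to near edge: (31 − 0.5×24)×16 = 304 mm². R_n = min(0.6×400×1856, 0.6×250×2816) + 1.0×400×304 = min(445.44, 422.4) + 121.6 = 544 kN. φR_n = 0.75 × 544 = 408.0 kN.
Tension rupture (net): A_n = (157 − 1×24)×16 = 2128 mm² (U = 1.0, A_e = A_n). φR_n = 0.75 × 400 × 2128 = 638.4 kN.
Governing: min(663.0, 593.3, 565.2, 408.0, 638.4) = 408.0 kN → block shear.

408.0 kN (block shear governs)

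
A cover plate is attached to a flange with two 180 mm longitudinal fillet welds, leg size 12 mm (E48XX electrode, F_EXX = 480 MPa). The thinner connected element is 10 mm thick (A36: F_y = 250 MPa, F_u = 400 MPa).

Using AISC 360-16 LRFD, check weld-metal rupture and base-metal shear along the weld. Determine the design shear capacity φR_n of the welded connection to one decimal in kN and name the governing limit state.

Weld metal: throat = 0.707×12 = 8.484 mm, L = 2×180 = 360 mm. φR_n = 0.75 × 0.6 × 480 × 8.484 × 360 = 659.7 kN.
Base metal shear (10 mm plate): yield φR_n = 1.0×0.6×250×10×360 = 540.0 kN; rupture φR_n = 0.75×0.6×400×10×360 = 648.0 kN; take 540.0 kN (yield).
Governing: min(659.7, 540.0) = 540.0 kN → base-metal shear.

540.0 kN (base-metal shear governs)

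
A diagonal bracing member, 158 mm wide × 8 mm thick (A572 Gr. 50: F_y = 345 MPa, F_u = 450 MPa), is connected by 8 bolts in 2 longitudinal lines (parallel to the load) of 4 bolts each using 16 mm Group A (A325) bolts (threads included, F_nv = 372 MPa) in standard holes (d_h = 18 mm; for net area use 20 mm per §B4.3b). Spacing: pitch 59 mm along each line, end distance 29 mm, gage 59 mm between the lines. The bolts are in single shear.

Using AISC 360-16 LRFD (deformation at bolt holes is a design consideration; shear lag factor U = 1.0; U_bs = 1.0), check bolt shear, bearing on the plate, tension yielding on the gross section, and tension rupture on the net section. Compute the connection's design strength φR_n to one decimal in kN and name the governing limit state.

318.6 kN (net-section rupture governs)

Bolt shear: A_b = π(16)²/4 = 201.06 mm². φR_n = 0.75 × 372 × 201.06 × 8 × 1 = 448.8 kN.
Bearing (8 mm plate, F_u = 450 MPa): end bolts L_c = 29 − 18/2 = 20, R_n = min(1.2×20×8×450, 2.4×16×8×450) = 86.4 kN/bolt; interior L_c = 59 − 18 = 41, R_n = 138.24 kN/bolt. φR_n = 0.75 × (2×86.4 + 6×138.24) = 751.7 kN.
Tension yield (gross): A_g = 158×8 = 1264 mm². φR_n = 0.90 × 345 × 1264 = 392.5 kN.
Tension rupture (net): A_n = (158 − 2×20)×8 = 944 mm² (U = 1.0, A_e = A_n). φR_n = 0.75 × 450 × 944 = 318.6 kN.
Governing: min(448.8, 751.7, 392.5, 318.6) = 318.6 kN → net-section rupture.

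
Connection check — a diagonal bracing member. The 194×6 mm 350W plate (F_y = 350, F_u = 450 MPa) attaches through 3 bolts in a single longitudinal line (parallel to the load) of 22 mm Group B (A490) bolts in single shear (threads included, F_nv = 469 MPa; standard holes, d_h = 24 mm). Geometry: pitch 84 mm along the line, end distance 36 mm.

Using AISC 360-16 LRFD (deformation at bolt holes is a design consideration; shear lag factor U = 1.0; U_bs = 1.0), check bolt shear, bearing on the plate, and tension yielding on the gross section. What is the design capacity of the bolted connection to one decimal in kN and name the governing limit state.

Bolt shear: A_b = π(22)²/4 = 380.13 mm². φR_n = 0.75 × 469 × 380.13 × 3 × 1 = 401.1 kN.
Bearing (6 mm plate, F_u = 450 MPa): end bolts L_c = 36 − 24/2 = 24, R_n = min(1.2×24×6×450, 2.4×22×6×450) = 77.76 kN/bolt; interior L_c = 84 − 24 = 60, R_n = 142.56 kN/bolt. φR_n = 0.75 × (1×77.76 + 2×142.56) = 272.2 kN.
Tension yield (gross): A_g = 194×6 = 1164 mm². φR_n = 0.90 × 350 × 1164 = 366.7 kN.
Governing: min(401.1, 272.2, 366.7) = 272.2 kN → bearing.

272.2 kN (bearing governs)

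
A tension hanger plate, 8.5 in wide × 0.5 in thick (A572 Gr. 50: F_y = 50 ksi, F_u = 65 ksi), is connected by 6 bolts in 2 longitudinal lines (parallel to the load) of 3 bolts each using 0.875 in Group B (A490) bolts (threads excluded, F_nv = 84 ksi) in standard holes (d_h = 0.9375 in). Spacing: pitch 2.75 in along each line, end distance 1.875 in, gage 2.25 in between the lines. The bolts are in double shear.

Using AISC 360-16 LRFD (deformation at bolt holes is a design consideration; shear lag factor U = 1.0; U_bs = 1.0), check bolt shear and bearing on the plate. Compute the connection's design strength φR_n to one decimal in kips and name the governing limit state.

Bolt shear: A_b = π(0.875)²/4 = 0.60132 in². φR_n = 0.75 × 84 × 0.60132 × 6 × 2 = 454.6 kips.
Bearing (0.5 in plate, F_u = 65 ksi): end bolts L_c = 1.875 − 0.9375/2 = 1.40625, R_n = min(1.2×1.40625×0.5×65, 2.4×0.875×0.5×65) = 54.844 kips/bolt; interior L_c = 2.75 − 0.9375 = 1.8125, R_n = 68.25 kips/bolt. φR_n = 0.75 × (2×54.844 + 4×68.25) = 287.0 kips.
Governing: min(454.6, 287.0) = 287.0 kips → bearing.

287.0 kips (bearing governs)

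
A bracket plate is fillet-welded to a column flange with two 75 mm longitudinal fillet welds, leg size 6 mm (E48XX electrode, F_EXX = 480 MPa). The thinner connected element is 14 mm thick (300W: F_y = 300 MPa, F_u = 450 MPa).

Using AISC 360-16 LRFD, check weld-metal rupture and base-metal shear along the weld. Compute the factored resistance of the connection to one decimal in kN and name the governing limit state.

Weld metal: throat = 0.707×6 = 4.242 mm, L = 2×75 = 150 mm. φR_n = 0.75 × 0.6 × 480 × 4.242 × 150 = 137.4 kN.
Base metal shear (14 mm plate): yield φR_n = 1.0×0.6×300×14×150 = 378.0 kN; rupture φR_n = 0.75×0.6×450×14×150 = 425.3 kN; take 378.0 kN (yield).
Governing: min(137.4, 378.0) = 137.4 kN → weld metal.

137.4 kN (weld metal governs)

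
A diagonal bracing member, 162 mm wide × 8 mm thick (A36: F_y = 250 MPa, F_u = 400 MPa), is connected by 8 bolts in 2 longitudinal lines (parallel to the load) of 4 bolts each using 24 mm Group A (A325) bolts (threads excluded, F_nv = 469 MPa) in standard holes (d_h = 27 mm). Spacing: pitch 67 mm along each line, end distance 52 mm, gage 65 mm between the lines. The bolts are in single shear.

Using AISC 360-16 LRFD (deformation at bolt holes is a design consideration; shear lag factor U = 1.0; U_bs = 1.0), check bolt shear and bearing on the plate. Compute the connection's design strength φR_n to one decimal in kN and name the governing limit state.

Bolt shear: A_b = π(24)²/4 = 452.39 mm². φR_n = 0.75 × 469 × 452.39 × 8 × 1 = 1273.0 kN.
Bearing (8 mm plate, F_u = 400 MPa): end bolts L_c = 52 − 27/2 = 38.5, R_n = min(1.2×38.5×8×400, 2.4×24×8×400) = 147.84 kN/bolt; interior L_c = 67 − 27 = 40, R_n = 153.6 kN/bolt. φR_n = 0.75 × (2×147.84 + 6×153.6) = 913.0 kN.
Governing: min(1273.0, 913.0) = 913.0 kN → bearing.

913.0 kN (bearing governs)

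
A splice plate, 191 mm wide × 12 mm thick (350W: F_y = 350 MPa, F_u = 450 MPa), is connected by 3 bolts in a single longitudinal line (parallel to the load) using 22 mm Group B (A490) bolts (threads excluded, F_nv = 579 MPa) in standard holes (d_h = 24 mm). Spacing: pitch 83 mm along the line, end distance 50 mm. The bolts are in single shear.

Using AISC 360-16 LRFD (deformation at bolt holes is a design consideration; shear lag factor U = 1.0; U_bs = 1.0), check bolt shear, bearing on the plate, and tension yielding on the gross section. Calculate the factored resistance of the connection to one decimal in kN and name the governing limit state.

495.2 kN (bolt shear governs)

Bolt shear: A_b = π(22)²/4 = 380.13 mm². φR_n = 0.75 × 579 × 380.13 × 3 × 1 = 495.2 kN.
Bearing (12 mm plate, F_u = 450 MPa): end bolts L_c = 50 − 24/2 = 38, R_n = min(1.2×38×12×450, 2.4×22×12×450) = 246.24 kN/bolt; interior L_c = 83 − 24 = 59, R_n = 285.12 kN/bolt. φR_n = 0.75 × (1×246.24 + 2×285.12) = 612.4 kN.
Tension yield (gross): A_g = 191×12 = 2292 mm². φR_n = 0.90 × 350 × 2292 = 722.0 kN.
Governing: min(495.2, 612.4, 722.0) = 495.2 kN → bolt shear.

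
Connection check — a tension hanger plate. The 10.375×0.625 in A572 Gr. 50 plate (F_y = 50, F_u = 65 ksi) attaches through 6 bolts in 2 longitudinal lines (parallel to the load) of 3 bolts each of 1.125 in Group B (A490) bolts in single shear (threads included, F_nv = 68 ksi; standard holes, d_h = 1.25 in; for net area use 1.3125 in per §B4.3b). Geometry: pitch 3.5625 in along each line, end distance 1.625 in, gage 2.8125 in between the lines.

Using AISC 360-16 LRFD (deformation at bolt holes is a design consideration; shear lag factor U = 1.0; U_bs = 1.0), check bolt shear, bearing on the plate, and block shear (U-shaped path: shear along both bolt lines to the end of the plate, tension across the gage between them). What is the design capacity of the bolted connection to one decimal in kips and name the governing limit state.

245.7 kips (block shear governs)

Bolt shear: A_b = π(1.125)²/4 = 0.99402 in². φR_n = 0.75 × 68 × 0.99402 × 6 × 1 = 304.2 kips.
Bearing (0.625 in plate, F_u = 65 ksi): end bolts L_c = 1.625 − 1.25/2 = 1, R_n = min(1.2×1×0.625×65, 2.4×1.125×0.625×65) = 48.75 kips/bolt; interior L_c = 3.5625 − 1.25 = 2.3125, R_n = 109.69 kips/bolt. φR_n = 0.75 × (2×48.75 + 4×109.69) = 402.2 kips.
Block shear: shear path 2×[1.625+2×3.5625] = 2×8.75 in, A_gv = 10.938, A_nv = 2×(8.75 − 2.5×1.3125)×0.625 = 6.8359 in²; tension across gage: (2.8125 − 1×1.3125)×0.625 = 0.9375 in². R_n = min(0.6×65×6.8359, 0.6×50×10.938) + 1.0×65×0.9375 = min(266.6, 328.14) + 60.938 = 327.54 kips. φR_n = 0.75 × 327.54 = 245.7 kips.
Governing: min(304.2, 402.2, 245.7) = 245.7 kips → block shear.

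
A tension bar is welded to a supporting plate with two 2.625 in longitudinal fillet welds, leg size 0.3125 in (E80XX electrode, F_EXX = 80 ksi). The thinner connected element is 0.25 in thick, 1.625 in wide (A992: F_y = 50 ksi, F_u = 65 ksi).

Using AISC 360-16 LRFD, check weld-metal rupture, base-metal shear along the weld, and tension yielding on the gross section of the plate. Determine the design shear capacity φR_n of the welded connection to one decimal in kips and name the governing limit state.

Weld metal: throat = 0.707×0.3125 = 0.22094 in, L = 2×2.625 = 5.25 in. φR_n = 0.75 × 0.6 × 80 × 0.22094 × 5.25 = 41.8 kips.
Base metal shear (0.25 in plate): yield φR_n = 1.0×0.6×50×0.25×5.25 = 39.4 kips; rupture φR_n = 0.75×0.6×65×0.25×5.25 = 38.4 kips; take 38.4 kips (rupture).
Tension yield (gross): A_g = 1.625×0.25 = 0.40625 in². φR_n = 0.90 × 50 × 0.40625 = 18.3 kips.
Governing: min(41.8, 38.4, 18.3) = 18.3 kips → gross-section yield.

18.3 kips (gross-section yield governs)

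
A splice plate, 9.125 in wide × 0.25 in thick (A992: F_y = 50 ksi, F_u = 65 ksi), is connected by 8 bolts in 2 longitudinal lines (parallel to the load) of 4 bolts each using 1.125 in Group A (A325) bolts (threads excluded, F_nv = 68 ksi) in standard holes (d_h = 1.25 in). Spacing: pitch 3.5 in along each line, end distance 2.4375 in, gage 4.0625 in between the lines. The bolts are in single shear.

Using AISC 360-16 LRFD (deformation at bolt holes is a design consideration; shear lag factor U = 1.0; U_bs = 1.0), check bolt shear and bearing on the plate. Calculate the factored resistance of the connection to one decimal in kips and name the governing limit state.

250.5 kips (bearing governs)

Bolt shear: A_b = π(1.125)²/4 = 0.99402 in². φR_n = 0.75 × 68 × 0.99402 × 8 × 1 = 405.6 kips.
Bearing (0.25 in plate, F_u = 65 ksi): end bolts L_c = 2.4375 − 1.25/2 = 1.8125, R_n = min(1.2×1.8125×0.25×65, 2.4×1.125×0.25×65) = 35.344 kips/bolt; interior L_c = 3.5 − 1.25 = 2.25, R_n = 43.875 kips/bolt. φR_n = 0.75 × (2×35.344 + 6×43.875) = 250.5 kips.
Governing: min(405.6, 250.5) = 250.5 kips → bearing.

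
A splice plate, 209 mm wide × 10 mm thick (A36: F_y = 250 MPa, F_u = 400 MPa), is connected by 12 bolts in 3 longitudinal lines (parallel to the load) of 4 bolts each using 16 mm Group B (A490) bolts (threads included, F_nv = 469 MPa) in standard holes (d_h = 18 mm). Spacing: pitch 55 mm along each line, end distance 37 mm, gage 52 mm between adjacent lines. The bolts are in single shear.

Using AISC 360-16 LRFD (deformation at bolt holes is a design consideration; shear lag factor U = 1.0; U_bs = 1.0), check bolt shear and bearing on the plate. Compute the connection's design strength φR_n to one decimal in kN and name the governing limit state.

Bolt shear: A_b = π(16)²/4 = 201.06 mm². φR_n = 0.75 × 469 × 201.06 × 12 × 1 = 848.7 kN.
Bearing (10 mm plate, F_u = 400 MPa): end bolts L_c = 37 − 18/2 = 28, R_n = min(1.2×28×10×400, 2.4×16×10×400) = 134.4 kN/bolt; interior L_c = 55 − 18 = 37, R_n = 153.6 kN/bolt. φR_n = 0.75 × (3×134.4 + 9×153.6) = 1339.2 kN.
Governing: min(848.7, 1339.2) = 848.7 kN → bolt shear.

848.7 kN (bolt shear governs)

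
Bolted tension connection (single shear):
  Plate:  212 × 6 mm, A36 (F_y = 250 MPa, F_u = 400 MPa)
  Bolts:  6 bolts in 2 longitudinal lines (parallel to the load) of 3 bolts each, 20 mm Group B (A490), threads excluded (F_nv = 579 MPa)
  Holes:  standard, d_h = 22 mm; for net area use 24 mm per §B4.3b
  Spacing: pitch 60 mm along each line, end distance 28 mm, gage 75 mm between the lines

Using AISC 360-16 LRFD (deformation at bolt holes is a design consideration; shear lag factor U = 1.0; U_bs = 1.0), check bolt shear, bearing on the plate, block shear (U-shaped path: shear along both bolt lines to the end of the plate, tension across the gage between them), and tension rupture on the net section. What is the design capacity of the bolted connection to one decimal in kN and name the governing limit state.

281.9 kN (block shear governs)

Bolt shear: A_b = π(20)²/4 = 314.16 mm². φR_n = 0.75 × 579 × 314.16 × 6 × 1 = 818.5 kN.
Bearing (6 mm plate, F_u = 400 MPa): end bolts L_c = 28 − 22/2 = 17, R_n = min(1.2×17×6×400, 2.4×20×6×400) = 48.96 kN/bolt; interior L_c = 60 − 22 = 38, R_n = 109.44 kN/bolt. φR_n = 0.75 × (2×48.96 + 4×109.44) = 401.8 kN.
Block shear: shear path 2×[28+2×60] = 2×148 mm, A_gv = 1776, A_nv = 2×(148 − 2.5×24)×6 = 1056 mm²; tension across gage: (75 − 1×24)×6 = 306 mm². R_n = min(0.6×400×1056, 0.6×250×1776) + 1.0×400×306 = min(253.44, 266.4) + 122.4 = 375.84 kN. φR_n = 0.75 × 375.84 = 281.9 kN.
Tension rupture (net): A_n = (212 − 2×24)×6 = 984 mm² (U = 1.0, A_e = A_n). φR_n = 0.75 × 400 × 984 = 295.2 kN.
Governing: min(818.5, 401.8, 281.9, 295.2) = 281.9 kN → block shear.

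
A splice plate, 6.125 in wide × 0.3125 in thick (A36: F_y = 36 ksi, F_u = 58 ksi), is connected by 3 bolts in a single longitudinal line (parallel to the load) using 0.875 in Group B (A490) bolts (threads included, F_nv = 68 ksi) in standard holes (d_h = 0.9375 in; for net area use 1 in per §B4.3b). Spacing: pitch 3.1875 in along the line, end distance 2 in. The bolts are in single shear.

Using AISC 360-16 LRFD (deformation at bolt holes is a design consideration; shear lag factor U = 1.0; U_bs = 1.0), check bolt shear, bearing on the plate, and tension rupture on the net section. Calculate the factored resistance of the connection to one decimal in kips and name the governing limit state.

69.7 kips (net-section rupture governs)

Bolt shear: A_b = π(0.875)²/4 = 0.60132 in². φR_n = 0.75 × 68 × 0.60132 × 3 × 1 = 92.0 kips.
Bearing (0.3125 in plate, F_u = 58 ksi): end bolts L_c = 2 − 0.9375/2 = 1.53125, R_n = min(1.2×1.53125×0.3125×58, 2.4×0.875×0.3125×58) = 33.305 kips/bolt; interior L_c = 3.1875 − 0.9375 = 2.25, R_n = 38.063 kips/bolt. φR_n = 0.75 × (1×33.305 + 2×38.063) = 82.1 kips.
Tension rupture (net): A_n = (6.125 − 1×1)×0.3125 = 1.6016 in² (U = 1.0, A_e = A_n). φR_n = 0.75 × 58 × 1.6016 = 69.7 kips.
Governing: min(92.0, 82.1, 69.7) = 69.7 kips → net-section rupture.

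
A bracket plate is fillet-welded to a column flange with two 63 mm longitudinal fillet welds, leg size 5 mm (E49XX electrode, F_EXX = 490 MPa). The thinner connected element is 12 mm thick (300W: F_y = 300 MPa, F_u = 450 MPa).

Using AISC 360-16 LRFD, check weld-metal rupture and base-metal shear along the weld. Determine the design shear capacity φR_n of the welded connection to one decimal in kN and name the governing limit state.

98.2 kN (weld metal governs)

Weld metal: throat = 0.707×5 = 3.535 mm, L = 2×63 = 126 mm. φR_n = 0.75 × 0.6 × 490 × 3.535 × 126 = 98.2 kN.
Base metal shear (12 mm plate): yield φR_n = 1.0×0.6×300×12×126 = 272.2 kN; rupture φR_n = 0.75×0.6×450×12×126 = 306.2 kN; take 272.2 kN (yield).
Governing: min(98.2, 272.2) = 98.2 kN → weld metal.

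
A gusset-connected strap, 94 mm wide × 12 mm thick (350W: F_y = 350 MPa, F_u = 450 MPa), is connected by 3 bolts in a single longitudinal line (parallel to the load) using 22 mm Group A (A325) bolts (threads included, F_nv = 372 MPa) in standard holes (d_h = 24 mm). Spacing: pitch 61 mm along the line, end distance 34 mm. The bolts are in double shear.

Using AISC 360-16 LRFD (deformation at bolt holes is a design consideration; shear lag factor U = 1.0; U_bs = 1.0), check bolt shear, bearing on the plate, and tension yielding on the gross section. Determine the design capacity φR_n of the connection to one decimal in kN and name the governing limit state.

355.3 kN (gross-section yield governs)

Bolt shear: A_b = π(22)²/4 = 380.13 mm². φR_n = 0.75 × 372 × 380.13 × 3 × 2 = 636.3 kN.
Bearing (12 mm plate, F_u = 450 MPa): end bolts L_c = 34 − 24/2 = 22, R_n = min(1.2×22×12×450, 2.4×22×12×450) = 142.56 kN/bolt; interior L_c = 61 − 24 = 37, R_n = 239.76 kN/bolt. φR_n = 0.75 × (1×142.56 + 2×239.76) = 466.6 kN.
Tension yield (gross): A_g = 94×12 = 1128 mm². φR_n = 0.90 × 350 × 1128 = 355.3 kN.
Governing: min(636.3, 466.6, 355.3) = 355.3 kN → gross-section yield.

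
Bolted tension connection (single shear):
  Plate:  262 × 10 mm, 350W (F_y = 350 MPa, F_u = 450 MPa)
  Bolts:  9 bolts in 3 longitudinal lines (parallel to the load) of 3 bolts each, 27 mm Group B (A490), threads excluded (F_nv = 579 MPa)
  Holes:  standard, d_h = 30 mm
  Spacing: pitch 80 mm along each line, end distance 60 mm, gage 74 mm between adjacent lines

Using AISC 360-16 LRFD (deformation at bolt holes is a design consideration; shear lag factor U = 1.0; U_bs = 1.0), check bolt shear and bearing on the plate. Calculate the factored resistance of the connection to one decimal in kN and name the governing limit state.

1761.8 kN (bearing governs)

Bolt shear: A_b = π(27)²/4 = 572.56 mm². φR_n = 0.75 × 579 × 572.56 × 9 × 1 = 2237.7 kN.
Bearing (10 mm plate, F_u = 450 MPa): end bolts L_c = 60 − 30/2 = 45, R_n = min(1.2×45×10×450, 2.4×27×10×450) = 243 kN/bolt; interior L_c = 80 − 30 = 50, R_n = 270 kN/bolt. φR_n = 0.75 × (3×243 + 6×270) = 1761.8 kN.
Governing: min(2237.7, 1761.8) = 1761.8 kN → bearing.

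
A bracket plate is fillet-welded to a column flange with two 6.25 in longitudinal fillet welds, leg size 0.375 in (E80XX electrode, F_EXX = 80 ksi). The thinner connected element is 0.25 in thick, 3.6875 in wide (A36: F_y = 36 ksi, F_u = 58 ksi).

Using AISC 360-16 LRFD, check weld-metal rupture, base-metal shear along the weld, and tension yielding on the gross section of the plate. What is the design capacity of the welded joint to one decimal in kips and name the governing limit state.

29.9 kips (gross-section yield governs)

Weld metal: throat = 0.707×0.375 = 0.26513 in, L = 2×6.25 = 12.5 in. φR_n = 0.75 × 0.6 × 80 × 0.26513 × 12.5 = 119.3 kips.
Base metal shear (0.25 in plate): yield φR_n = 1.0×0.6×36×0.25×12.5 = 67.5 kips; rupture φR_n = 0.75×0.6×58×0.25×12.5 = 81.6 kips; take 67.5 kips (yield).
Tension yield (gross): A_g = 3.6875×0.25 = 0.92188 in². φR_n = 0.90 × 36 × 0.92188 = 29.9 kips.
Governing: min(119.3, 67.5, 29.9) = 29.9 kips → gross-section yield.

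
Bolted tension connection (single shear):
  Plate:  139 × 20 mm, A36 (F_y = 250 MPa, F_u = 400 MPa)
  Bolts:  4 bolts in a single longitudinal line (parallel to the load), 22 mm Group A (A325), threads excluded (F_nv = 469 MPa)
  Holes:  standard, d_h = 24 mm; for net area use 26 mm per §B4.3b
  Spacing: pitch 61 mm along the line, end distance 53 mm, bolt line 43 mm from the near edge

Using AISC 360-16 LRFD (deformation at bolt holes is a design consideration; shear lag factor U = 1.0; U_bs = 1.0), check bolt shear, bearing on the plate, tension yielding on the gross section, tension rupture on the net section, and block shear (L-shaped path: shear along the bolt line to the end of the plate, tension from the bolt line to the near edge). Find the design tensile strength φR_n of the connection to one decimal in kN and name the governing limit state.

534.8 kN (bolt shear governs)

Bolt shear: A_b = π(22)²/4 = 380.13 mm². φR_n = 0.75 × 469 × 380.13 × 4 × 1 = 534.8 kN.
Bearing (20 mm plate, F_u = 400 MPa): end bolts L_c = 53 − 24/2 = 41, R_n = min(1.2×41×20×400, 2.4×22×20×400) = 393.6 kN/bolt; interior L_c = 61 − 24 = 37, R_n = 355.2 kN/bolt. φR_n = 0.75 × (1×393.6 + 3×355.2) = 1094.4 kN.
Tension yield (gross): A_g = 139×20 = 2780 mm². φR_n = 0.90 × 250 × 2780 = 625.5 kN.
Tension rupture (net): A_n = (139 − 1×26)×20 = 2260 mm² (U = 1.0, A_e = A_n). φR_n = 0.75 × 400 × 2260 = 678.0 kN.
Block shear: shear path 1×[53+3×61] = 1×236 mm, A_gv = 4720, A_nv = 1×(236 − 3.5×26)×20 = 2900 mm²; tension to near edge: (43 − 0.5×26)×20 = 600 mm². R_n = min(0.6×400×2900, 0.6×250×4720) + 1.0×400×600 = min(696, 708) + 240 = 936 kN. φR_n = 0.75 × 936 = 702.0 kN.
Governing: min(534.8, 1094.4, 625.5, 678.0, 702.0) = 534.8 kN → bolt shear.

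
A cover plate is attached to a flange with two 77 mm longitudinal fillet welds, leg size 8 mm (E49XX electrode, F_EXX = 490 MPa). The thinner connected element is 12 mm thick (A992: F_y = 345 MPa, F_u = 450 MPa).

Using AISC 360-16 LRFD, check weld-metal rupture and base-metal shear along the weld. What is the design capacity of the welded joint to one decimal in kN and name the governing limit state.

Weld metal: throat = 0.707×8 = 5.656 mm, L = 2×77 = 154 mm. φR_n = 0.75 × 0.6 × 490 × 5.656 × 154 = 192.1 kN.
Base metal shear (12 mm plate): yield φR_n = 1.0×0.6×345×12×154 = 382.5 kN; rupture φR_n = 0.75×0.6×450×12×154 = 374.2 kN; take 374.2 kN (rupture).
Governing: min(192.1, 374.2) = 192.1 kN → weld metal.

192.1 kN (weld metal governs)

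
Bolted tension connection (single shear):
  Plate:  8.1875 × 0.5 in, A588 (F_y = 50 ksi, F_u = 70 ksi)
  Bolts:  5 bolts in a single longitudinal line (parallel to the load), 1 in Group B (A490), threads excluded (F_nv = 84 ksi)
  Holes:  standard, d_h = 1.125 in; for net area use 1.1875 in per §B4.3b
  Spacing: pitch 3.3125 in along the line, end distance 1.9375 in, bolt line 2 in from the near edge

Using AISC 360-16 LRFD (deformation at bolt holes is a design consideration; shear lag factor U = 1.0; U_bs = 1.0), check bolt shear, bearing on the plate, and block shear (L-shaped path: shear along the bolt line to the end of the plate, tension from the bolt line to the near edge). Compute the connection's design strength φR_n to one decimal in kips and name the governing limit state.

192.0 kips (block shear governs)

Bolt shear: A_b = π(1)²/4 = 0.7854 in². φR_n = 0.75 × 84 × 0.7854 × 5 × 1 = 247.4 kips.
Bearing (0.5 in plate, F_u = 70 ksi): end bolts L_c = 1.9375 − 1.125/2 = 1.375, R_n = min(1.2×1.375×0.5×70, 2.4×1×0.5×70) = 57.75 kips/bolt; interior L_c = 3.3125 − 1.125 = 2.1875, R_n = 84 kips/bolt. φR_n = 0.75 × (1×57.75 + 4×84) = 295.3 kips.
Block shear: shear path 1×[1.9375+4×3.3125] = 1×15.1875 in, A_gv = 7.5938, A_nv = 1×(15.1875 − 4.5×1.1875)×0.5 = 4.9219 in²; tension to near edge: (2 − 0.5×1.1875)×0.5 = 0.70313 in². R_n = min(0.6×70×4.9219, 0.6×50×7.5938) + 1.0×70×0.70313 = min(206.72, 227.81) + 49.219 = 255.94 kips. φR_n = 0.75 × 255.94 = 192.0 kips.
Governing: min(247.4, 295.3, 192.0) = 192.0 kips → block shear.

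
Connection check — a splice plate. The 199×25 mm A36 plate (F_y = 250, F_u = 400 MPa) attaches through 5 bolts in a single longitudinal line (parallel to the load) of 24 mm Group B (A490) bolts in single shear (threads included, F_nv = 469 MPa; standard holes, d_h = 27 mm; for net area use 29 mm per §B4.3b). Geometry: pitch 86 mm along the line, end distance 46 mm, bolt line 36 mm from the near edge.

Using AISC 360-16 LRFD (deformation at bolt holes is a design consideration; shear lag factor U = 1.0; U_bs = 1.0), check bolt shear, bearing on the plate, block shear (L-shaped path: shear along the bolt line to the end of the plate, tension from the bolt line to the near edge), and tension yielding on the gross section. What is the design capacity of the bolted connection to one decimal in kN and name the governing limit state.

795.6 kN (bolt shear governs)

Bolt shear: A_b = π(24)²/4 = 452.39 mm². φR_n = 0.75 × 469 × 452.39 × 5 × 1 = 795.6 kN.
Bearing (25 mm plate, F_u = 400 MPa): end bolts L_c = 46 − 27/2 = 32.5, R_n = min(1.2×32.5×25×400, 2.4×24×25×400) = 390 kN/bolt; interior L_c = 86 − 27 = 59, R_n = 576 kN/bolt. φR_n = 0.75 × (1×390 + 4×576) = 2020.5 kN.
Block shear: shear path 1×[46+4×86] = 1×390 mm, A_gv = 9750, A_nv = 1×(390 − 4.5×29)×25 = 6487.5 mm²; tension to near edge: (36 − 0.5×29)×25 = 537.5 mm². R_n = min(0.6×400×6487.5, 0.6×250×9750) + 1.0×400×537.5 = min(1557, 1462.5) + 215 = 1677.5 kN. φR_n = 0.75 × 1677.5 = 1258.1 kN.
Tension yield (gross): A_g = 199×25 = 4975 mm². φR_n = 0.90 × 250 × 4975 = 1119.4 kN.
Governing: min(795.6, 2020.5, 1258.1, 1119.4) = 795.6 kN → bolt shear.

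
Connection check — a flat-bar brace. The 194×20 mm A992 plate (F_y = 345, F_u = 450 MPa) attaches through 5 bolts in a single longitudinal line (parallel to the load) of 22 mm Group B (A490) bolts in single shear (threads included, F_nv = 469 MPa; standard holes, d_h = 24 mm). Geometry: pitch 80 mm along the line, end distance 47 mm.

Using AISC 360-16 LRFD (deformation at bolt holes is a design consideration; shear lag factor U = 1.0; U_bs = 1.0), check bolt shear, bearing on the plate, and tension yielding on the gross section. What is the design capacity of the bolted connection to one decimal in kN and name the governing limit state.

Bolt shear: A_b = π(22)²/4 = 380.13 mm². φR_n = 0.75 × 469 × 380.13 × 5 × 1 = 668.6 kN.
Bearing (20 mm plate, F_u = 450 MPa): end bolts L_c = 47 − 24/2 = 35, R_n = min(1.2×35×20×450, 2.4×22×20×450) = 378 kN/bolt; interior L_c = 80 − 24 = 56, R_n = 475.2 kN/bolt. φR_n = 0.75 × (1×378 + 4×475.2) = 1709.1 kN.
Tension yield (gross): A_g = 194×20 = 3880 mm². φR_n = 0.90 × 345 × 3880 = 1204.7 kN.
Governing: min(668.6, 1709.1, 1204.7) = 668.6 kN → bolt shear.

668.6 kN (bolt shear governs)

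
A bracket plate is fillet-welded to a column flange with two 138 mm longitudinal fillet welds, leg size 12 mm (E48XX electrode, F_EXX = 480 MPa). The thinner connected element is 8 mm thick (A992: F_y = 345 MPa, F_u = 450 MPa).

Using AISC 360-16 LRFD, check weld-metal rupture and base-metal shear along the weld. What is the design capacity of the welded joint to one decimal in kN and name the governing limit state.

447.1 kN (base-metal shear governs)

Weld metal: throat = 0.707×12 = 8.484 mm, L = 2×138 = 276 mm. φR_n = 0.75 × 0.6 × 480 × 8.484 × 276 = 505.8 kN.
Base metal shear (8 mm plate): yield φR_n = 1.0×0.6×345×8×276 = 457.1 kN; rupture φR_n = 0.75×0.6×450×8×276 = 447.1 kN; take 447.1 kN (rupture).
Governing: min(505.8, 447.1) = 447.1 kN → base-metal shear.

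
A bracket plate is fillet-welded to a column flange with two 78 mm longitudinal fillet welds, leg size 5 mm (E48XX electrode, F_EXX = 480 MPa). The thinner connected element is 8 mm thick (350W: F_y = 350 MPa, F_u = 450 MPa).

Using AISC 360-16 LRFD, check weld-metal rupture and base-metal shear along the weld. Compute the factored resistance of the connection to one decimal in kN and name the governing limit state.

119.1 kN (weld metal governs)

Weld metal: throat = 0.707×5 = 3.535 mm, L = 2×78 = 156 mm. φR_n = 0.75 × 0.6 × 480 × 3.535 × 156 = 119.1 kN.
Base metal shear (8 mm plate): yield φR_n = 1.0×0.6×350×8×156 = 262.1 kN; rupture φR_n = 0.75×0.6×450×8×156 = 252.7 kN; take 252.7 kN (rupture).
Governing: min(119.1, 252.7) = 119.1 kN → weld metal.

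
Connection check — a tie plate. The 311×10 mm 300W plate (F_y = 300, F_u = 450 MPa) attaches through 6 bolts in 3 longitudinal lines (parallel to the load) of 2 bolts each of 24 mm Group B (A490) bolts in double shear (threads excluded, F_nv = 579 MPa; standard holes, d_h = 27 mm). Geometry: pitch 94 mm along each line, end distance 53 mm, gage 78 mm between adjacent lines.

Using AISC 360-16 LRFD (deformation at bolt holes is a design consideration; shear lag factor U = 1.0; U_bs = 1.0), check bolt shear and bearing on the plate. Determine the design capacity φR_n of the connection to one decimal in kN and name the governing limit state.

1063.1 kN (bearing governs)

Bolt shear: A_b = π(24)²/4 = 452.39 mm². φR_n = 0.75 × 579 × 452.39 × 6 × 2 = 2357.4 kN.
Bearing (10 mm plate, F_u = 450 MPa): end bolts L_c = 53 − 27/2 = 39.5, R_n = min(1.2×39.5×10×450, 2.4×24×10×450) = 213.3 kN/bolt; interior L_c = 94 − 27 = 67, R_n = 259.2 kN/bolt. φR_n = 0.75 × (3×213.3 + 3×259.2) = 1063.1 kN.
Governing: min(2357.4, 1063.1) = 1063.1 kN → bearing.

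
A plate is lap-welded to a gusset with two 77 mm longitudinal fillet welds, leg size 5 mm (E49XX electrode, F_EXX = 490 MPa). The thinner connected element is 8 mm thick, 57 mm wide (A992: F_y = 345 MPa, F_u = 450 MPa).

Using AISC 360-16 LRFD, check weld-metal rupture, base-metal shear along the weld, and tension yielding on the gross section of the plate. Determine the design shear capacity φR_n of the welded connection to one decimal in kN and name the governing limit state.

120.0 kN (weld metal governs)

Weld metal: throat = 0.707×5 = 3.535 mm, L = 2×77 = 154 mm. φR_n = 0.75 × 0.6 × 490 × 3.535 × 154 = 120.0 kN.
Base metal shear (8 mm plate): yield φR_n = 1.0×0.6×345×8×154 = 255.0 kN; rupture φR_n = 0.75×0.6×450×8×154 = 249.5 kN; take 249.5 kN (rupture).
Tension yield (gross): A_g = 57×8 = 456 mm². φR_n = 0.90 × 345 × 456 = 141.6 kN.
Governing: min(120.0, 249.5, 141.6) = 120.0 kN → weld metal.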